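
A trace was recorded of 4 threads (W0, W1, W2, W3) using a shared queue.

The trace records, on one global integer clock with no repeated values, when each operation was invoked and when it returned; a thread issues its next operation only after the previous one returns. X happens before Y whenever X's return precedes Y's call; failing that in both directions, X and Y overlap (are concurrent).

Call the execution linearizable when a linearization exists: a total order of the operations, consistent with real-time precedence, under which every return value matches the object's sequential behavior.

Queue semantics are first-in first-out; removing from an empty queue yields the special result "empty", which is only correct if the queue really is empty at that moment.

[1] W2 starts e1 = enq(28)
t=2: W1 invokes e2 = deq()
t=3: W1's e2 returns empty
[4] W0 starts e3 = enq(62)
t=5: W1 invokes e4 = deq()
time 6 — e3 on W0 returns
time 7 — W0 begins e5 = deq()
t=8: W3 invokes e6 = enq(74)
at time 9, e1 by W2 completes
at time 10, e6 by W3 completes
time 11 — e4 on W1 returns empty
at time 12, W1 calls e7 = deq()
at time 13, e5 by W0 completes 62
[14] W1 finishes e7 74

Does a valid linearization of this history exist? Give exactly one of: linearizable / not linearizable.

linearizable

witness order: e2, e3, e5, e4, e6, e1, e7
after step 1 (e2 deq() → empty): queue <>
after step 2 (e3 enq(62)): queue <62>
after step 3 (e5 deq() → 62): queue <>
after step 4 (e4 deq() → empty): queue <>
after step 5 (e6 enq(74)): queue <74>
after step 6 (e1 enq(28)): queue <74,28>
after step 7 (e7 deq() → 74): queue <28>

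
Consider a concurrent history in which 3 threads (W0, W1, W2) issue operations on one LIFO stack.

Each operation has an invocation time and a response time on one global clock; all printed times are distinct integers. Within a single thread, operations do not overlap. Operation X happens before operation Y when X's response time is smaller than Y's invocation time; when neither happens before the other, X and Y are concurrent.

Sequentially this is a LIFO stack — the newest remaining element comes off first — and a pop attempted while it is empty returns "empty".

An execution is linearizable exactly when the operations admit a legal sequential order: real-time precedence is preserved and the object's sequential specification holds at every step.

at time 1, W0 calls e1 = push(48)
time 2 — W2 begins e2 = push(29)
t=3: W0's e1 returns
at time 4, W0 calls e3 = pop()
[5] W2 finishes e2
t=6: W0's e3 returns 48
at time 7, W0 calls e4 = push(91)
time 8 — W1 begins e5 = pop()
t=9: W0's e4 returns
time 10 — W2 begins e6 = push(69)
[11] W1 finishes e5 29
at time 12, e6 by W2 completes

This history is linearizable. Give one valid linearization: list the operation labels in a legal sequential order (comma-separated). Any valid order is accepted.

step 1: e1 push(48) — stack <48>
step 2: e3 pop() → 48 — stack <>
step 3: e2 push(29) — stack <29>
step 4: e5 pop() → 29 — stack <>
step 5: e4 push(91) — stack <91>
step 6: e6 push(69) — stack <91,69>

e1, e3, e2, e5, e4, e6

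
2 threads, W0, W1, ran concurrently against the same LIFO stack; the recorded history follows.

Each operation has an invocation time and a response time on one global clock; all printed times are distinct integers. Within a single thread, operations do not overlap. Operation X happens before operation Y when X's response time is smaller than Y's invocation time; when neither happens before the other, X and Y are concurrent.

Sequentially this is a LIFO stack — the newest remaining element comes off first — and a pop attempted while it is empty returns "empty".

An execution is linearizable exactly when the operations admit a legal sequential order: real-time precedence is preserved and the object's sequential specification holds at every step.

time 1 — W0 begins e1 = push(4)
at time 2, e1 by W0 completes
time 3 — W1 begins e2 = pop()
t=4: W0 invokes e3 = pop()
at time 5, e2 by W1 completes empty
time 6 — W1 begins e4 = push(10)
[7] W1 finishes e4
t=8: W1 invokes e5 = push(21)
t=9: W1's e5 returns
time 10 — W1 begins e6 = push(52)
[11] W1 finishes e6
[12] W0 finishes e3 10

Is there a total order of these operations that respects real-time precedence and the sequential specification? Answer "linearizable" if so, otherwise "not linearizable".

not linearizable

events 1..11 are fine; event 12 — the response of e3 at time 12 — makes the prefix non-linearizable
5 orders of the 6 completed LIFO stack ops respect real time; none is legal
sample order e1, e2, e3, e4, e5, e6 stalls at step 2 — e2 pop() → empty has no legal effect
sample order e1, e2, e4, e3, e5, e6 stalls at step 2 — e2 pop() → empty has no legal effect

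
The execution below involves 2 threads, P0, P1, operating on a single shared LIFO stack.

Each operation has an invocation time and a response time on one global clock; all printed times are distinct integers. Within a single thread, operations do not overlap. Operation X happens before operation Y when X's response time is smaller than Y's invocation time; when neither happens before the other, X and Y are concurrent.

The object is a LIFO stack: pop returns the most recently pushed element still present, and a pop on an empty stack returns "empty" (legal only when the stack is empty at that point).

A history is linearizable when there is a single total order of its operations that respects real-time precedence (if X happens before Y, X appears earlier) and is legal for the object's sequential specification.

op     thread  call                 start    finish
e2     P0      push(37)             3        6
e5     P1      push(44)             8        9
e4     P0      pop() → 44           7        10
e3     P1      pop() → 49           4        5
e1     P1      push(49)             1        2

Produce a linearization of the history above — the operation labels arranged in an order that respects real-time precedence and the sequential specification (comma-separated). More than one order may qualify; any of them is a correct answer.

e1, e3, e2, e5, e4

1. e1 push(49), leaving stack <49>
2. e3 pop() → 49, leaving stack <>
3. e2 push(37), leaving stack <37>
4. e5 push(44), leaving stack <37,44>
5. e4 pop() → 44, leaving stack <37>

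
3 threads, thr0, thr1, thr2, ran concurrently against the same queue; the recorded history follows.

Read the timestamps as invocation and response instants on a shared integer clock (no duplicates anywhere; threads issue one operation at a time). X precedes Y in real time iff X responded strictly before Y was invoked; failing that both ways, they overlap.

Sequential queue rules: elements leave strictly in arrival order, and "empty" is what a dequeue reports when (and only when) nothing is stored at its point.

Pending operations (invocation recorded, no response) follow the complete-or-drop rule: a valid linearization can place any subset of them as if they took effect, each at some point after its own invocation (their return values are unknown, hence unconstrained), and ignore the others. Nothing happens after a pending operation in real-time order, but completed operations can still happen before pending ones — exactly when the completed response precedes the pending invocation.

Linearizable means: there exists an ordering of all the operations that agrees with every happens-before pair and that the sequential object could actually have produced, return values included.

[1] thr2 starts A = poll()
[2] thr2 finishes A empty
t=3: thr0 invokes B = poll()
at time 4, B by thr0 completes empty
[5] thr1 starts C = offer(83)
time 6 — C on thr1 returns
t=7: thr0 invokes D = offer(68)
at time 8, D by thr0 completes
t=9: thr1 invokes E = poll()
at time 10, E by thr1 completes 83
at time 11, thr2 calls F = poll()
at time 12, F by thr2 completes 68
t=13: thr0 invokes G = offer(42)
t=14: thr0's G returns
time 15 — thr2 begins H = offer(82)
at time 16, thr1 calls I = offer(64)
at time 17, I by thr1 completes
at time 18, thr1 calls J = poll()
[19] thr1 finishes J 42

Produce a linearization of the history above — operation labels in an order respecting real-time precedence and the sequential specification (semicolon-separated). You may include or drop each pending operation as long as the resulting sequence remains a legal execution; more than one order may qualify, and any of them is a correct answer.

A; B; C; D; E; F; G; H; I; J

step 1: A poll() → empty — queue <>
step 2: B poll() → empty — queue <>
step 3: C offer(83) — queue <83>
step 4: D offer(68) — queue <83,68>
step 5: E poll() → 83 — queue <68>
step 6: F poll() → 68 — queue <>
step 7: G offer(42) — queue <42>
step 8: H offer(82) (pending, included) — queue <42,82>
step 9: I offer(64) — queue <42,82,64>
step 10: J poll() → 42 — queue <82,64>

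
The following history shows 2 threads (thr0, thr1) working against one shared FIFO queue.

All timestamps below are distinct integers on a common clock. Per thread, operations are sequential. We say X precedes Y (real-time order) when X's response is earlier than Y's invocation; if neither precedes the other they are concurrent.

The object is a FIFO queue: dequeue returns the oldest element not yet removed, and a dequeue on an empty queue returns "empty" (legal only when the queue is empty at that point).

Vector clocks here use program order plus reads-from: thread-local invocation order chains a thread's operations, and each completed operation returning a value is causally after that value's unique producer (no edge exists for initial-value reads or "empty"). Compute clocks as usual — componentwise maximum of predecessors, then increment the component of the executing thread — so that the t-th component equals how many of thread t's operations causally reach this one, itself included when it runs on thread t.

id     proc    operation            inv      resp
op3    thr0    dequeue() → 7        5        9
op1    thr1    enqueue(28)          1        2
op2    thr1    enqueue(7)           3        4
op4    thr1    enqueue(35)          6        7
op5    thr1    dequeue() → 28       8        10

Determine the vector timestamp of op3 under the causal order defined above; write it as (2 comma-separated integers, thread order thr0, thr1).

op1, invoked 1, has no incoming edges; only thr1's bump applies → (0, 1)
op2, invoked 3, takes VC(op1)=(0, 1) under max, adds 1 for thr1 → (0, 2)
op4, invoked 6, takes VC(op2)=(0, 2) under max, adds 1 for thr1 → (0, 3)
op3, invoked 5, takes VC(op2)=(0, 2) under max, adds 1 for thr0 → (1, 2)
op5, invoked 8, takes VC(op1)=(0, 1), VC(op4)=(0, 3) under max, adds 1 for thr1 → (0, 4)
target: VC(op3) = (1, 2)

(1, 2)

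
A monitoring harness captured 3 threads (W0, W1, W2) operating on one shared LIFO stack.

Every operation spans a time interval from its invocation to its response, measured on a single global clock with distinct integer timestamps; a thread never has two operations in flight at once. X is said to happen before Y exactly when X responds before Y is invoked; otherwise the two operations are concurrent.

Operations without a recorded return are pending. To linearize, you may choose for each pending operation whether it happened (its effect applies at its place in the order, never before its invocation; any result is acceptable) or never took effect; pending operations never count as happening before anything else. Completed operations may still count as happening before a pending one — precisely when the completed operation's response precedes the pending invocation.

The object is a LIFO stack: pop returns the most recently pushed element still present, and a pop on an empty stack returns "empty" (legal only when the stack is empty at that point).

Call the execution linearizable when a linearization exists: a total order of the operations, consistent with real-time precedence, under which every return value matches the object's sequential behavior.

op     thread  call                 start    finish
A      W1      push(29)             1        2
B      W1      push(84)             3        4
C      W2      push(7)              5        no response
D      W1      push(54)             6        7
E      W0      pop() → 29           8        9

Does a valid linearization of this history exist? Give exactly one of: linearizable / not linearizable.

not linearizable

cut after 8 events: linearizable; cut after 9 events (E responds, time 9): not linearizable
one real-time candidate order over the 4 completed operations — the LIFO stack replay rejects it
completion choices over the 1 pending operation (C) were checked; none helps
sample order A, B, D, E (pending dropped) stalls at step 4 — E pop() → 29 has no legal effect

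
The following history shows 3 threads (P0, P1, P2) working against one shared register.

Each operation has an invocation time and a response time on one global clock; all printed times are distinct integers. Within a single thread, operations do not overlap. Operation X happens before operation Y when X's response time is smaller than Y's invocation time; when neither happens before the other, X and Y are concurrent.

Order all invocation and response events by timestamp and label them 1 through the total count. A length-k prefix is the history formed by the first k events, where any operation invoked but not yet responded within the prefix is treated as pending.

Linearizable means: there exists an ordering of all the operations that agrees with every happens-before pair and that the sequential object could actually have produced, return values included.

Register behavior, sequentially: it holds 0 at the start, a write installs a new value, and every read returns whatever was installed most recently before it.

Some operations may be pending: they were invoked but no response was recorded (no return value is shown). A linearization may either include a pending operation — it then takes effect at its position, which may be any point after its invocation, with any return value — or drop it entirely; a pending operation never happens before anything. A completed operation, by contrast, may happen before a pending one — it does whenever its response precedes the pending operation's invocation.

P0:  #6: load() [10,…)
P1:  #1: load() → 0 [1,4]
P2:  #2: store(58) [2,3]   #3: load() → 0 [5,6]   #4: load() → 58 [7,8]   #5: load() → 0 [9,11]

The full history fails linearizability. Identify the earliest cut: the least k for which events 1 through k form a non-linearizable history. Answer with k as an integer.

a valid linearization of events 1..5 exists, for instance #1, #2:
step 1: #1 load() → 0 — value 0
step 2: #2 store(58) — value 58
at event 6 (#3's time-6 response) nothing linearizes any more
sample order #1, #2, #3 stalls at step 3 — #3 load() → 0 has no legal effect
sample order #2, #1, #3 stalls at step 2 — #1 load() → 0 has no legal effect

6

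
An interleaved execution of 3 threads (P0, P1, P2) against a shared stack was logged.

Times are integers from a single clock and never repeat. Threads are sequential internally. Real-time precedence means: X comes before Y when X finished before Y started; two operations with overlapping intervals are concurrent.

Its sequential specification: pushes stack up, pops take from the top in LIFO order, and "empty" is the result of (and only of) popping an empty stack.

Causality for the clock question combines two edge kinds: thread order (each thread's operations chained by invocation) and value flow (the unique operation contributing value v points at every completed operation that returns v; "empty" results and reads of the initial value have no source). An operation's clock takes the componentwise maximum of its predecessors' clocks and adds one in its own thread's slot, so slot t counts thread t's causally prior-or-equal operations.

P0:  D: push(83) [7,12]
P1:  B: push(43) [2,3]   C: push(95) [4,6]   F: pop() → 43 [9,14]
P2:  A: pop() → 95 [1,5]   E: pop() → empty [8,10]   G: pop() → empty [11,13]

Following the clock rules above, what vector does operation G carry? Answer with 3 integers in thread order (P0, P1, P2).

(0, 2, 3)

B (invocation 2): nothing precedes it; P1's component alone gives (0, 1, 0)
D (invocation 7): nothing precedes it; P0's component alone gives (1, 0, 0)
C (invocation 4): componentwise max over VC(B)=(0, 1, 0), +1 at P1, giving (0, 2, 0)
A (invocation 1): componentwise max over VC(C)=(0, 2, 0), +1 at P2, giving (0, 2, 1)
F (invocation 9): componentwise max over VC(B)=(0, 1, 0), VC(C)=(0, 2, 0), +1 at P1, giving (0, 3, 0)
E (invocation 8): componentwise max over VC(A)=(0, 2, 1), +1 at P2, giving (0, 2, 2)
G (invocation 11): componentwise max over VC(E)=(0, 2, 2), +1 at P2, giving (0, 2, 3)
target: VC(G) = (0, 2, 3)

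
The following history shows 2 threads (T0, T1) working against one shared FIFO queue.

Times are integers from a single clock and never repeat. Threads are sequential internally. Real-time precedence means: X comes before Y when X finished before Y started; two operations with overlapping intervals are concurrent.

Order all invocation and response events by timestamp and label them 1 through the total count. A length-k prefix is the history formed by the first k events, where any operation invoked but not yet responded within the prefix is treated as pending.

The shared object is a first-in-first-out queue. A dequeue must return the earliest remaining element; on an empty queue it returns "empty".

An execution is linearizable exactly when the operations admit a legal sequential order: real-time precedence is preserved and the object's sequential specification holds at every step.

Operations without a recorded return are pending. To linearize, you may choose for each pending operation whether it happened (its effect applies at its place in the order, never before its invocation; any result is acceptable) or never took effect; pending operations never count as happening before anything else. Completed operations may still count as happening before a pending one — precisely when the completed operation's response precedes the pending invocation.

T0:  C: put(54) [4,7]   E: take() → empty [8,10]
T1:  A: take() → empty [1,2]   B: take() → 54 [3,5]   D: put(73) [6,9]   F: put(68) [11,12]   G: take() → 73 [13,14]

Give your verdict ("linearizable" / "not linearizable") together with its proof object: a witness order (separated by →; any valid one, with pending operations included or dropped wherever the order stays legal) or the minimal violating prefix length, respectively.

linearizable — witness: A → C → B → E → D → F → G

after step 1 (A take() → empty): queue <>
after step 2 (C put(54)): queue <54>
after step 3 (B take() → 54): queue <>
after step 4 (E take() → empty): queue <>
after step 5 (D put(73)): queue <73>
after step 6 (F put(68)): queue <73,68>
after step 7 (G take() → 73): queue <68>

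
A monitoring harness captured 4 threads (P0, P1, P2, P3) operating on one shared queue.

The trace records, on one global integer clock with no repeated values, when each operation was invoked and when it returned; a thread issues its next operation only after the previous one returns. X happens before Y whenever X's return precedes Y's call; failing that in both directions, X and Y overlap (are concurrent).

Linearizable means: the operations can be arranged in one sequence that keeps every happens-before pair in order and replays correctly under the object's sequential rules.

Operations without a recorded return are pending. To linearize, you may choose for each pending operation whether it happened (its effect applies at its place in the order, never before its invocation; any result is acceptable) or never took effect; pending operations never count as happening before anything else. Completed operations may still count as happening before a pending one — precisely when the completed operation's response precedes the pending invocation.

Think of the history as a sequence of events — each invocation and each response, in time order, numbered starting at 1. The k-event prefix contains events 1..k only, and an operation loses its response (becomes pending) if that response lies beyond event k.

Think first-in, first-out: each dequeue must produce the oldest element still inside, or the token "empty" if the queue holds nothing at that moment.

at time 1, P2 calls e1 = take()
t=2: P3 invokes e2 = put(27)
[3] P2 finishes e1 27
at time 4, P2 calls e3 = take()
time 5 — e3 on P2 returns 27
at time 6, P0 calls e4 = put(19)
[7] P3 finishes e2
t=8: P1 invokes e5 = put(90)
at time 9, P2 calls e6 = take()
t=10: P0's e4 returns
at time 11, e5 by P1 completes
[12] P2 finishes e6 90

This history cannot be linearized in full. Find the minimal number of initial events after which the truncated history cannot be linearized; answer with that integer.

5

events 1..4 are linearizable, e.g. via e2, e1:
1. e2 put(27) (pending, included), leaving queue <27>
2. e1 take() → 27, leaving queue <>
include event 5 — e3 responding at 5 — and every candidate order breaks
no completion choice of the 1 pending operation (e2) rescues it — every subset was tried
one such order, e1, e3 (pending dropped), breaks at step 1 where e1 take() → 27 is illegal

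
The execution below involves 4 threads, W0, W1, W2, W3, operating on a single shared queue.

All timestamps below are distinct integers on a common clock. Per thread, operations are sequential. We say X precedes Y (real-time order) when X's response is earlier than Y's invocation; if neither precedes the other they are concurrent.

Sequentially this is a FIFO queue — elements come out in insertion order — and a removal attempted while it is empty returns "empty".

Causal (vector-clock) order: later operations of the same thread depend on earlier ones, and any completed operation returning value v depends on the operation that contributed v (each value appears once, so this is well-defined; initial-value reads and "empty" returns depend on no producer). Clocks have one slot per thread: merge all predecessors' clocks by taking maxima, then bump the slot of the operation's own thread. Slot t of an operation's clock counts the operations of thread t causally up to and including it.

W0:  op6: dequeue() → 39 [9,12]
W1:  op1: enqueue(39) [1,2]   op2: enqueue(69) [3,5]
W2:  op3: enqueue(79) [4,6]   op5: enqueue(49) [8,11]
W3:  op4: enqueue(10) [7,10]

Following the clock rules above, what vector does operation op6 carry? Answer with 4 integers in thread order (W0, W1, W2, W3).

no predecessors for op4 (invoked 7): W3 increments from zero → (0, 0, 0, 1)
no predecessors for op3 (invoked 4): W2 increments from zero → (0, 0, 1, 0)
no predecessors for op1 (invoked 1): W1 increments from zero → (0, 1, 0, 0)
merge at op5 (invoked 8): VC(op3)=(0, 0, 1, 0), own-thread bump on W2 → (0, 0, 2, 0)
merge at op2 (invoked 3): VC(op1)=(0, 1, 0, 0), own-thread bump on W1 → (0, 2, 0, 0)
merge at op6 (invoked 9): VC(op1)=(0, 1, 0, 0), own-thread bump on W0 → (1, 1, 0, 0)
target: VC(op6) = (1, 1, 0, 0)

(1, 1, 0, 0)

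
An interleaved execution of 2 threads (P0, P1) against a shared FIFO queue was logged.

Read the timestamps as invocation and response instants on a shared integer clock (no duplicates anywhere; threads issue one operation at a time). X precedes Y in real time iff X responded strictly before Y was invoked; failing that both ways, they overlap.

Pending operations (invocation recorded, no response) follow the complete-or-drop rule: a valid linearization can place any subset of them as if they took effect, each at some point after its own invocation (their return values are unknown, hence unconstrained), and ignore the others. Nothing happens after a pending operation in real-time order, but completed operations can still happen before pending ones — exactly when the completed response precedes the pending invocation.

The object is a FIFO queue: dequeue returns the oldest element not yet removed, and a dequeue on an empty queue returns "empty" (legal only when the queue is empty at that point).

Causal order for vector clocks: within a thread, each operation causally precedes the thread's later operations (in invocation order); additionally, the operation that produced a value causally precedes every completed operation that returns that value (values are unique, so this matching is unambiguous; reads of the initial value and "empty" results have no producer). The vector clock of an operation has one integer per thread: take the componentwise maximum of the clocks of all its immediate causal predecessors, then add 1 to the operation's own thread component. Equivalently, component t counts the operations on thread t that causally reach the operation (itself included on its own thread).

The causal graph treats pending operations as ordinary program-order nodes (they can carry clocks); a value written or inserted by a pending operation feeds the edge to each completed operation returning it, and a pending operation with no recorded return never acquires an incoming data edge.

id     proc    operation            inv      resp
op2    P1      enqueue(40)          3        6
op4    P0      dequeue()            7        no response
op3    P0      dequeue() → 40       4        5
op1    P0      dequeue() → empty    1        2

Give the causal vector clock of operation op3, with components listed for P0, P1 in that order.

op2 (invocation 3): nothing precedes it; P1's component alone gives (0, 1)
op1 (invocation 1): nothing precedes it; P0's component alone gives (1, 0)
op3 (invocation 4): componentwise max over VC(op1)=(1, 0), VC(op2)=(0, 1), +1 at P0, giving (2, 1)
op4 (invocation 7): componentwise max over VC(op3)=(2, 1), +1 at P0, giving (3, 1)
target: VC(op3) = (2, 1)

(2, 1)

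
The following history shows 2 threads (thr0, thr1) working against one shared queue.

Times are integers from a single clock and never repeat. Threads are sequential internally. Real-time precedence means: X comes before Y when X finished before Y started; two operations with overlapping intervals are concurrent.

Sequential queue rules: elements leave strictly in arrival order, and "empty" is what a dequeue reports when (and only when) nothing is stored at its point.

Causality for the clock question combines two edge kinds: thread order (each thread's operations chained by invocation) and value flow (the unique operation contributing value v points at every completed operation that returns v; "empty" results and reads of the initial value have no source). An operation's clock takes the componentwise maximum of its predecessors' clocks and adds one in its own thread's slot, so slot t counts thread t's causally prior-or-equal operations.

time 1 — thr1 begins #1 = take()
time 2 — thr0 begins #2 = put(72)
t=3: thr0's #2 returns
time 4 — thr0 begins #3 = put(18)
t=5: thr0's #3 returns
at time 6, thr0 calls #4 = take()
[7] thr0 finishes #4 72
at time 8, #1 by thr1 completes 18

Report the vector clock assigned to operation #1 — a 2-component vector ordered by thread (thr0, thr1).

root op #2, invoked 2: fresh clock plus thr0's own tick → (1, 0)
#3, invoked 4, takes VC(#2)=(1, 0) under max, adds 1 for thr0 → (2, 0)
#1, invoked 1, takes VC(#3)=(2, 0) under max, adds 1 for thr1 → (2, 1)
#4, invoked 6, takes VC(#2)=(1, 0), VC(#3)=(2, 0) under max, adds 1 for thr0 → (3, 0)
target: VC(#1) = (2, 1)

(2, 1)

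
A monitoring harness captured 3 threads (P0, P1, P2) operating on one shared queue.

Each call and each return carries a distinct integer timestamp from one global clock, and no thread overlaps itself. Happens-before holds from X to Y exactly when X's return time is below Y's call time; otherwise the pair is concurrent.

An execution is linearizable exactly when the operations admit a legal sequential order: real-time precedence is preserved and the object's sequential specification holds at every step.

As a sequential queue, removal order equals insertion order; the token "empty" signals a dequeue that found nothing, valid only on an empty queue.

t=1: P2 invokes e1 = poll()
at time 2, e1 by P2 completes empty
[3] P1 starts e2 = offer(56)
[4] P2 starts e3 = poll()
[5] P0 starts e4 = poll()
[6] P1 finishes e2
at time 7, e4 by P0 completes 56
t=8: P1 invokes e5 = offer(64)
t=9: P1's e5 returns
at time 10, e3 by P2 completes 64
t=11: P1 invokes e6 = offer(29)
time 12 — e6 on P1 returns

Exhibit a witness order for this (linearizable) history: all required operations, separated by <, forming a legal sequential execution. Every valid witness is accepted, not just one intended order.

e1 < e2 < e4 < e5 < e3 < e6

step 1: e1 poll() → empty — queue <>
step 2: e2 offer(56) — queue <56>
step 3: e4 poll() → 56 — queue <>
step 4: e5 offer(64) — queue <64>
step 5: e3 poll() → 64 — queue <>
step 6: e6 offer(29) — queue <29>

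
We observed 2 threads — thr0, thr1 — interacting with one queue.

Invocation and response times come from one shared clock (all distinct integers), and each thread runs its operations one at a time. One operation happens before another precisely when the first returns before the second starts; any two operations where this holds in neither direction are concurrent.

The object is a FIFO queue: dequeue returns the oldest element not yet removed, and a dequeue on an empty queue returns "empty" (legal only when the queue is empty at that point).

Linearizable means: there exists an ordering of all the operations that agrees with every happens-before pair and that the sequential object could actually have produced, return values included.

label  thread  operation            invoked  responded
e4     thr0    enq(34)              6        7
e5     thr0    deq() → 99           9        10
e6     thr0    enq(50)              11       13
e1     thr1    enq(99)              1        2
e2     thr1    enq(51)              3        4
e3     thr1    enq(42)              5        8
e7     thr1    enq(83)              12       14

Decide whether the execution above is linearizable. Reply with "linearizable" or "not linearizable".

linearizable

witness order: e1, e2, e3, e4, e5, e6, e7
1. e1 enq(99), leaving queue <99>
2. e2 enq(51), leaving queue <99,51>
3. e3 enq(42), leaving queue <99,51,42>
4. e4 enq(34), leaving queue <99,51,42,34>
5. e5 deq() → 99, leaving queue <51,42,34>
6. e6 enq(50), leaving queue <51,42,34,50>
7. e7 enq(83), leaving queue <51,42,34,50,83>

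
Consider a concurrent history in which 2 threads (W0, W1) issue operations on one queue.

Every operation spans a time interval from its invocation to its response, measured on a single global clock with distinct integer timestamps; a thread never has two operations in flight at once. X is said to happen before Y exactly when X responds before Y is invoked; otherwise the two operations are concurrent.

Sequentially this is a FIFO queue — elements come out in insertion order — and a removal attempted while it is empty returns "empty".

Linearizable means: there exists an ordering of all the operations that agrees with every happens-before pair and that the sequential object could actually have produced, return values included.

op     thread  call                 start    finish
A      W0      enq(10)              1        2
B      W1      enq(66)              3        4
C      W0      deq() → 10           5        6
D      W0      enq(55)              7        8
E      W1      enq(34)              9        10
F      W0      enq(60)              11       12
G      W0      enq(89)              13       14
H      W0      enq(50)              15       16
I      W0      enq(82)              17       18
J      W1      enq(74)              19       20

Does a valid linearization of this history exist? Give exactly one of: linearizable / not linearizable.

one valid linearization: A, B, C, D, E, F, G, H, I, J
step 1: A enq(10) — queue <10>
step 2: B enq(66) — queue <10,66>
step 3: C deq() → 10 — queue <66>
step 4: D enq(55) — queue <66,55>
step 5: E enq(34) — queue <66,55,34>
step 6: F enq(60) — queue <66,55,34,60>
step 7: G enq(89) — queue <66,55,34,60,89>
step 8: H enq(50) — queue <66,55,34,60,89,50>
step 9: I enq(82) — queue <66,55,34,60,89,50,82>
step 10: J enq(74) — queue <66,55,34,60,89,50,82,74>

linearizable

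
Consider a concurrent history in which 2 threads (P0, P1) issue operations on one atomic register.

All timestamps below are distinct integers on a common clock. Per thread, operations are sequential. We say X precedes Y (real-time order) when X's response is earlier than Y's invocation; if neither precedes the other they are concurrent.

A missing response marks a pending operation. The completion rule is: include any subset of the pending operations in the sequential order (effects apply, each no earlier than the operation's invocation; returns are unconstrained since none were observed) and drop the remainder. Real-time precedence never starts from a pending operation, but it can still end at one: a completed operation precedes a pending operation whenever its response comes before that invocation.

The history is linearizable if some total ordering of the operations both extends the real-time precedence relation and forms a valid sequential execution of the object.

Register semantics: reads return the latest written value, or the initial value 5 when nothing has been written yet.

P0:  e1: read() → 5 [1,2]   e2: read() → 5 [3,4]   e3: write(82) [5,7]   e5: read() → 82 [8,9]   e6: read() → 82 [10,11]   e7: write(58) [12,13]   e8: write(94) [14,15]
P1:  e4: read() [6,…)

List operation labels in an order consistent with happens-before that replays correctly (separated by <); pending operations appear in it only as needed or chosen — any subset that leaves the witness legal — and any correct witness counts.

e1 < e2 < e3 < e4 < e5 < e6 < e7 < e8

step 1: e1 read() → 5 — value 5
step 2: e2 read() → 5 — value 5
step 3: e3 write(82) — value 82
step 4: e4 read() (pending, included) — value 82
step 5: e5 read() → 82 — value 82
step 6: e6 read() → 82 — value 82
step 7: e7 write(58) — value 58
step 8: e8 write(94) — value 94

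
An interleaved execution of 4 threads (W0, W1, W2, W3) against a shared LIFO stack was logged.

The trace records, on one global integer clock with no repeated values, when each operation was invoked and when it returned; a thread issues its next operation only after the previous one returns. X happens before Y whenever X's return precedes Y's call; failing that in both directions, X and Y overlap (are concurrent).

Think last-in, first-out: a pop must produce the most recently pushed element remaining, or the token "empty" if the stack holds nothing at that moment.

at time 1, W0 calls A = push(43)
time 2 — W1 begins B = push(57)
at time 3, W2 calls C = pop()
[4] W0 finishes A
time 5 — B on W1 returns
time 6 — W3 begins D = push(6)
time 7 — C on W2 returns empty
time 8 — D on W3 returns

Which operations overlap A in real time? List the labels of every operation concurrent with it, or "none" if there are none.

A runs from 1 to 4; window-overlapping ops are concurrent
B [2,5]: concurrent
C [3,7]: concurrent
D [6,8]: after

B, C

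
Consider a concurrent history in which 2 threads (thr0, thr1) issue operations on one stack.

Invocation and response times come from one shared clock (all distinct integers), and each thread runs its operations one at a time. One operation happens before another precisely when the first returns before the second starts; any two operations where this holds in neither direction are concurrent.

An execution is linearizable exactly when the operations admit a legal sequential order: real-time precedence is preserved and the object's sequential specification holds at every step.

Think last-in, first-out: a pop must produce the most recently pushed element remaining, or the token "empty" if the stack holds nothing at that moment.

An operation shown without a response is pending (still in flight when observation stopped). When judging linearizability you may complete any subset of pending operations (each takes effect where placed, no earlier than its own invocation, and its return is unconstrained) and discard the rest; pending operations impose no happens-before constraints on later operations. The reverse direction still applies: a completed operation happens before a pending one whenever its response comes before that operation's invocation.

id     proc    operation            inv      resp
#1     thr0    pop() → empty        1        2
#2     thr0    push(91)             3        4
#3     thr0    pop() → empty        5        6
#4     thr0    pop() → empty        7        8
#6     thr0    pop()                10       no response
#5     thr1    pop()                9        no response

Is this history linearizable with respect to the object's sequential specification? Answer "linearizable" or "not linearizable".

already the first 6 events (up to #3's response at time 6) admit no linearization; the first 5 still do
the completed operations (3 total) allow one real-time order; the stack replay rejects it
e.g. #1, #2, #3: illegal at step 3, since #3 pop() → empty cannot apply there

not linearizable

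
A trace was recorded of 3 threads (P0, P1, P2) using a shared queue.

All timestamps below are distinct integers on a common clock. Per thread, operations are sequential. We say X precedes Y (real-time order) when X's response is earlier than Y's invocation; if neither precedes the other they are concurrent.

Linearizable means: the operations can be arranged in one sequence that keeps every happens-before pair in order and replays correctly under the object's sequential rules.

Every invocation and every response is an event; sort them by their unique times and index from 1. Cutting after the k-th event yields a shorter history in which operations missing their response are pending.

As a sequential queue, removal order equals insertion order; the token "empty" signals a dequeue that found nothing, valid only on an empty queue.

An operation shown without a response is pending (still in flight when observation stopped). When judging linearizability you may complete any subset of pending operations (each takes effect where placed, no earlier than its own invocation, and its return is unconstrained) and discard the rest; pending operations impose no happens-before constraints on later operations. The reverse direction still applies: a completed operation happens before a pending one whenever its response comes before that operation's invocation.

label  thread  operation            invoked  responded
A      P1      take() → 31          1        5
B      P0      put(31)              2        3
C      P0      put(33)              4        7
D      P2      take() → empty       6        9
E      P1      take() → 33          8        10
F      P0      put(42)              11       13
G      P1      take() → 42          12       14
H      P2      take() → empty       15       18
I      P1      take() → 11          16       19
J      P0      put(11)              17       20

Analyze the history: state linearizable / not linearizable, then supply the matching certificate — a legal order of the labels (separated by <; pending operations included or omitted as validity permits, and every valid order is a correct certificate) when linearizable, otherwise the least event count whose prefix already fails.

linearizable — witness: B < A < C < E < D < F < G < H < J < I

after step 1 (B put(31)): queue <31>
after step 2 (A take() → 31): queue <>
after step 3 (C put(33)): queue <33>
after step 4 (E take() → 33): queue <>
after step 5 (D take() → empty): queue <>
after step 6 (F put(42)): queue <42>
after step 7 (G take() → 42): queue <>
after step 8 (H take() → empty): queue <>
after step 9 (J put(11)): queue <11>
after step 10 (I take() → 11): queue <>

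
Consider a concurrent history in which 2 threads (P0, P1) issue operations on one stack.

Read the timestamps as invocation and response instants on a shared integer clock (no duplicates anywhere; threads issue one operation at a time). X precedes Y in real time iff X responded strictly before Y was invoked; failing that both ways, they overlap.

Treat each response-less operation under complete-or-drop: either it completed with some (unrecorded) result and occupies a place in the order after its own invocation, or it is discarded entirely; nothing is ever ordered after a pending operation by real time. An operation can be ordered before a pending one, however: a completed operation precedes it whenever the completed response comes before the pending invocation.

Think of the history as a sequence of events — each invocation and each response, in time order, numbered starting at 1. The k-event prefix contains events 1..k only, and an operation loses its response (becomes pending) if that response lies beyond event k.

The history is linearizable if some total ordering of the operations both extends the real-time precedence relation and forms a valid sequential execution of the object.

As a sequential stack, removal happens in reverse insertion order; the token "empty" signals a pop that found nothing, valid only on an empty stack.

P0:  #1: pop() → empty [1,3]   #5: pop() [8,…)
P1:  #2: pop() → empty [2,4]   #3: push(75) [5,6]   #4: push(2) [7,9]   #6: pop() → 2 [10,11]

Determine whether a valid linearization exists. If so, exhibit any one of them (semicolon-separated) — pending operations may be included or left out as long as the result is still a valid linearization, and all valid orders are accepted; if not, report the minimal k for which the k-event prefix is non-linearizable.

1. #1 pop() → empty, leaving stack <>
2. #2 pop() → empty, leaving stack <>
3. #3 push(75), leaving stack <75>
4. #4 push(2), leaving stack <75,2>
5. #6 pop() → 2, leaving stack <75>

linearizable — witness: #1; #2; #3; #4; #6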